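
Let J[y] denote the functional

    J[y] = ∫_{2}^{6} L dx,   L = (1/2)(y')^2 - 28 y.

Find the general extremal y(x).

The Lagrangian is L = (1/2)(y')^2 - 28 y.
∂L/∂y = -28.
∂L/∂y' = y'.
The Euler-Lagrange equation d/dx(∂L/∂y') − ∂L/∂y = 0 becomes:
    y'' + 28 = 0
General solution: y(x) = -14 x^2 + A x + B, where A and B are arbitrary constants fixed by the endpoint conditions.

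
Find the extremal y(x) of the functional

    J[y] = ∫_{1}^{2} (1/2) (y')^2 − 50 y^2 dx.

The Lagrangian is L = (1/2) (y')^2 − 50 y^2.
Compute ∂L/∂y = -100y, ∂L/∂y' = y'.
The Euler-Lagrange equation d/dx(∂L/∂y') − ∂L/∂y = 0 reduces to
    y'' + 100 y = 0.
Its general solution is
    y(x) = A sin(10x) + B cos(10x),
with A, B fixed by the endpoint conditions.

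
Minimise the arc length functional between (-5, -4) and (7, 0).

Arc-length functional: J[y] = ∫ sqrt(1 + (y')^2) dx.
Lagrangian L = sqrt(1 + (y')^2) has no explicit y dependence, so ∂L/∂y = 0 and the Euler-Lagrange equation gives
    d/dx( y' / sqrt(1 + (y')^2) ) = 0  ⇒  y' / sqrt(1 + (y')^2) = const.
Hence y' is constant, so y(x) is affine.
Fitting the endpoints (-5, -4) and (7, 0):
    slope m = (0 − (-4)) / (7 − (-5)) = 1/3,
    intercept c = (-4) − m·(-5) = -7/3.
Extremal: y(x) = (1/3) x - 7/3.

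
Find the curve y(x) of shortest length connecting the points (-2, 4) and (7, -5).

Arc-length functional: J[y] = ∫ sqrt(1 + (y')^2) dx.
Lagrangian L = sqrt(1 + (y')^2) has no explicit y dependence, so ∂L/∂y = 0 and the Euler-Lagrange equation gives
    d/dx( y' / sqrt(1 + (y')^2) ) = 0  ⇒  y' / sqrt(1 + (y')^2) = const.
Hence y' is constant, so y(x) is affine.
Fitting the endpoints (-2, 4) and (7, -5):
    slope m = ((-5) − 4) / (7 − (-2)) = -1,
    intercept c = 4 − m·(-2) = 2.
Extremal: y(x) = -x + 2.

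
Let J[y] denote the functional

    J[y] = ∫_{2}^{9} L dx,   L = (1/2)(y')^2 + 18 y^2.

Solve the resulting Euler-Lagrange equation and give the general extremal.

The Lagrangian is L = (1/2)(y')^2 + 18 y^2.
∂L/∂y = 36y.
∂L/∂y' = y'.
The Euler-Lagrange equation d/dx(∂L/∂y') − ∂L/∂y = 0 becomes:
    y'' - 36 y = 0
General solution: y(x) = A e^(6x) + B e^(-6x), where A and B are arbitrary constants fixed by the endpoint conditions.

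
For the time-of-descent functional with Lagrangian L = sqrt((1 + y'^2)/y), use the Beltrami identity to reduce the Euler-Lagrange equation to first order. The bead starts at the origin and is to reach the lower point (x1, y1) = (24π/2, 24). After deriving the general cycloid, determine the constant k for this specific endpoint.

The Lagrangian L = sqrt((1 + y'^2) / y) has no explicit x dependence, so the Beltrami identity applies:
    L − y' ∂L/∂y' = C.
Compute ∂L/∂y' = y' / sqrt(y (1 + y'^2)).
Substitute:
    sqrt((1 + y'^2)/y) − y'·y' / sqrt(y (1 + y'^2))
    = (1 + y'^2) / sqrt(y (1 + y'^2)) − y'^2 / sqrt(y (1 + y'^2))
    = 1 / sqrt(y (1 + y'^2)) = C.
Squaring and rearranging gives the first integral
    y (1 + y'^2) = 1/C^2 =: k   (constant).
Solving this first-order ODE by the substitution
    y = (k/2)(1 − cos θ)
yields the cycloid parameterisation
    x(θ) = (k/2)(θ − sin θ),   y(θ) = (k/2)(1 − cos θ).
The constant k is fixed by the endpoint condition.
Now fit the given lower endpoint (x1, y1) = (24π/2, 24). At the bottom of the first arch (θ = π), the parametric equations give
    y(π) = (k/2)(1 − cos π) = k,
    x(π) = (k/2)(π − sin π) = kπ/2.
Matching y(π) = 24 gives k = 24, consistent with x(π) = 24π/2. Therefore the specific cycloid is
    x(θ) = (24/2)(θ − sin θ),   y(θ) = (24/2)(1 − cos θ).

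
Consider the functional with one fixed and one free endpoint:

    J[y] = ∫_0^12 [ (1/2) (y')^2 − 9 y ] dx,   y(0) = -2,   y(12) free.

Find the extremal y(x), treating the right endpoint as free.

The Lagrangian L = (1/2) (y')^2 − 9 y gives
    ∂L/∂y = −9,   ∂L/∂y' = y'.
Euler-Lagrange: d/dx(y') − (−9) = 0, i.e. y'' + 9 = 0, so
    y(x) = −(9/2) x^2 + C1 x + C2.
Fixed left endpoint y(0) = -2 ⇒ C2 = -2.
The right endpoint x = 12 is free, so the natural (transversality) condition is ∂L/∂y' |_{x=12} = 0, i.e. y'(12) = 0.
Compute y'(x) = −9 x + C1, so y'(12) = −108 + C1 = 0 ⇒ C1 = 108.
Therefore the extremal is
    y(x) = −(9/2) x^2 + 108 x − 2.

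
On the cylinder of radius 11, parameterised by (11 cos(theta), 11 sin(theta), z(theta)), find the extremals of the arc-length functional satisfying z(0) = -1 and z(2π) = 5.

Parameterise the cylinder of radius R = 11 as
    r(θ) = (11 cos θ, 11 sin θ, z(θ)).
The arc-length element is
    ds = sqrt(121 + (dz/dθ)^2) dθ,
so the Lagrangian is L = sqrt(121 + z'^2).
L depends on z' only, not on z or θ, so ∂L/∂z = 0 and
    ∂L/∂z' = z' / sqrt(121 + z'^2).
The Euler-Lagrange equation gives
    d/dθ( z' / sqrt(121 + z'^2) ) = 0,
so z' is constant. Integrating once:
    z(θ) = a θ + b,
a helix on the cylinder (a straight line when the cylinder is unrolled). The constants a, b are determined by the endpoint conditions.
With endpoint conditions z(0) = -1 and z(2π) = 5: from z(0) = b we get b = -1, and a·2π + -1 = 5 gives a = 3/π, so
    z(θ) = (3/π) θ − 1.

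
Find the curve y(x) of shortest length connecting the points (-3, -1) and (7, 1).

Arc-length functional: J[y] = ∫ sqrt(1 + (y')^2) dx.
Lagrangian L = sqrt(1 + (y')^2) has no explicit y dependence, so ∂L/∂y = 0 and the Euler-Lagrange equation gives
    d/dx( y' / sqrt(1 + (y')^2) ) = 0  ⇒  y' / sqrt(1 + (y')^2) = const.
Hence y' is constant, so y(x) is affine.
Fitting the endpoints (-3, -1) and (7, 1):
    slope m = (1 − (-1)) / (7 − (-3)) = 1/5,
    intercept c = (-1) − m·(-3) = -2/5.
Extremal: y(x) = (1/5) x - 2/5.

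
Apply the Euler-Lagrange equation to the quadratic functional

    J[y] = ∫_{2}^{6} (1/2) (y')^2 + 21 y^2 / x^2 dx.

The Lagrangian is L = (1/2) (y')^2 + 21 y^2 / x^2.
Compute ∂L/∂y = 42y/x^2, ∂L/∂y' = y'.
The Euler-Lagrange equation d/dx(∂L/∂y') − ∂L/∂y = 0 reduces to
    y'' − 42/x^2 · y = 0  (x > 0).
Its general solution is
    y(x) = A x^7 + B x^(-6),
with A, B fixed by the endpoint conditions.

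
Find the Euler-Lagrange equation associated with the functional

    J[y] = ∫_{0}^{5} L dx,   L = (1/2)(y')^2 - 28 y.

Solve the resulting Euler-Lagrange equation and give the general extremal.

The Lagrangian is L = (1/2)(y')^2 - 28 y.
∂L/∂y = -28.
∂L/∂y' = y'.
The Euler-Lagrange equation d/dx(∂L/∂y') − ∂L/∂y = 0 becomes:
    y'' + 28 = 0
General solution: y(x) = -14 x^2 + A x + B, where A and B are arbitrary constants fixed by the endpoint conditions.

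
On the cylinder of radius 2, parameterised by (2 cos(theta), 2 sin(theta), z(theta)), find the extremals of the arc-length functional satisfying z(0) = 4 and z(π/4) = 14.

Parameterise the cylinder of radius R = 2 as
    r(θ) = (2 cos θ, 2 sin θ, z(θ)).
The arc-length element is
    ds = sqrt(4 + (dz/dθ)^2) dθ,
so the Lagrangian is L = sqrt(4 + z'^2).
L depends on z' only, not on z or θ, so ∂L/∂z = 0 and
    ∂L/∂z' = z' / sqrt(4 + z'^2).
The Euler-Lagrange equation gives
    d/dθ( z' / sqrt(4 + z'^2) ) = 0,
so z' is constant. Integrating once:
    z(θ) = a θ + b,
a helix on the cylinder (a straight line when the cylinder is unrolled). The constants a, b are determined by the endpoint conditions.
With endpoint conditions z(0) = 4 and z(π/4) = 14: from z(0) = b we get b = 4, and a·π/4 + 4 = 14 gives a = 40/π, so
    z(θ) = (40/π) θ + 4.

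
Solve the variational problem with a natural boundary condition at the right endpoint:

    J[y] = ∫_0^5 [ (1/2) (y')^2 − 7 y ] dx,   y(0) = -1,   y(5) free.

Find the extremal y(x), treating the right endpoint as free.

The Lagrangian L = (1/2) (y')^2 − 7 y gives
    ∂L/∂y = −7,   ∂L/∂y' = y'.
Euler-Lagrange: d/dx(y') − (−7) = 0, i.e. y'' + 7 = 0, so
    y(x) = −(7/2) x^2 + C1 x + C2.
Fixed left endpoint y(0) = -1 ⇒ C2 = -1.
The right endpoint x = 5 is free, so the natural (transversality) condition is ∂L/∂y' |_{x=5} = 0, i.e. y'(5) = 0.
Compute y'(x) = −7 x + C1, so y'(5) = −35 + C1 = 0 ⇒ C1 = 35.
Therefore the extremal is
    y(x) = −(7/2) x^2 + 35 x − 1.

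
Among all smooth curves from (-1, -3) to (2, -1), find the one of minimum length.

Arc-length functional: J[y] = ∫ sqrt(1 + (y')^2) dx.
Lagrangian L = sqrt(1 + (y')^2) has no explicit y dependence, so ∂L/∂y = 0 and the Euler-Lagrange equation gives
    d/dx( y' / sqrt(1 + (y')^2) ) = 0  ⇒  y' / sqrt(1 + (y')^2) = const.
Hence y' is constant, so y(x) is affine.
Fitting the endpoints (-1, -3) and (2, -1):
    slope m = ((-1) − (-3)) / (2 − (-1)) = 2/3,
    intercept c = (-3) − m·(-1) = -7/3.
Extremal: y(x) = (2/3) x - 7/3.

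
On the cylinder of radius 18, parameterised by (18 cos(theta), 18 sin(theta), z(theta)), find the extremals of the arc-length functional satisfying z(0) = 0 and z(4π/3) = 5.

Parameterise the cylinder of radius R = 18 as
    r(θ) = (18 cos θ, 18 sin θ, z(θ)).
The arc-length element is
    ds = sqrt(324 + (dz/dθ)^2) dθ,
so the Lagrangian is L = sqrt(324 + z'^2).
L depends on z' only, not on z or θ, so ∂L/∂z = 0 and
    ∂L/∂z' = z' / sqrt(324 + z'^2).
The Euler-Lagrange equation gives
    d/dθ( z' / sqrt(324 + z'^2) ) = 0,
so z' is constant. Integrating once:
    z(θ) = a θ + b,
a helix on the cylinder (a straight line when the cylinder is unrolled). The constants a, b are determined by the endpoint conditions.
With endpoint conditions z(0) = 0 and z(4π/3) = 5: from z(0) = b we get b = 0, and a·4π/3 + 0 = 5 gives a = 15/(4π), so
    z(θ) = (15/(4π)) θ.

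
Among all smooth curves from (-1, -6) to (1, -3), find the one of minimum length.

Arc-length functional: J[y] = ∫ sqrt(1 + (y')^2) dx.
Lagrangian L = sqrt(1 + (y')^2) has no explicit y dependence, so ∂L/∂y = 0 and the Euler-Lagrange equation gives
    d/dx( y' / sqrt(1 + (y')^2) ) = 0  ⇒  y' / sqrt(1 + (y')^2) = const.
Hence y' is constant, so y(x) is affine.
Fitting the endpoints (-1, -6) and (1, -3):
    slope m = ((-3) − (-6)) / (1 − (-1)) = 3/2,
    intercept c = (-6) − m·(-1) = -9/2.
Extremal: y(x) = (3/2) x - 9/2.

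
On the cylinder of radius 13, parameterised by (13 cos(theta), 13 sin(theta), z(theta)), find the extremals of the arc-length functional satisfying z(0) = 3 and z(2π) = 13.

Parameterise the cylinder of radius R = 13 as
    r(θ) = (13 cos θ, 13 sin θ, z(θ)).
The arc-length element is
    ds = sqrt(169 + (dz/dθ)^2) dθ,
so the Lagrangian is L = sqrt(169 + z'^2).
L depends on z' only, not on z or θ, so ∂L/∂z = 0 and
    ∂L/∂z' = z' / sqrt(169 + z'^2).
The Euler-Lagrange equation gives
    d/dθ( z' / sqrt(169 + z'^2) ) = 0,
so z' is constant. Integrating once:
    z(θ) = a θ + b,
a helix on the cylinder (a straight line when the cylinder is unrolled). The constants a, b are determined by the endpoint conditions.
With endpoint conditions z(0) = 3 and z(2π) = 13: from z(0) = b we get b = 3, and a·2π + 3 = 13 gives a = 5/π, so
    z(θ) = (5/π) θ + 3.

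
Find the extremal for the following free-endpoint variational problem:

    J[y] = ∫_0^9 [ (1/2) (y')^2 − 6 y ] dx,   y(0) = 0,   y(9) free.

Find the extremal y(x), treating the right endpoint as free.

The Lagrangian L = (1/2) (y')^2 − 6 y gives
    ∂L/∂y = −6,   ∂L/∂y' = y'.
Euler-Lagrange: d/dx(y') − (−6) = 0, i.e. y'' + 6 = 0, so
    y(x) = −(6/2) x^2 + C1 x + C2.
Fixed left endpoint y(0) = 0 ⇒ C2 = 0.
The right endpoint x = 9 is free, so the natural (transversality) condition is ∂L/∂y' |_{x=9} = 0, i.e. y'(9) = 0.
Compute y'(x) = −6 x + C1, so y'(9) = −54 + C1 = 0 ⇒ C1 = 54.
Therefore the extremal is
    y(x) = −3 x^2 + 54 x.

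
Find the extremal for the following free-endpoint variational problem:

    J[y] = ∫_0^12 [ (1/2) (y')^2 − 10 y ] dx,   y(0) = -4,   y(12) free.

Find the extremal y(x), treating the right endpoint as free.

The Lagrangian L = (1/2) (y')^2 − 10 y gives
    ∂L/∂y = −10,   ∂L/∂y' = y'.
Euler-Lagrange: d/dx(y') − (−10) = 0, i.e. y'' + 10 = 0, so
    y(x) = −(10/2) x^2 + C1 x + C2.
Fixed left endpoint y(0) = -4 ⇒ C2 = -4.
The right endpoint x = 12 is free, so the natural (transversality) condition is ∂L/∂y' |_{x=12} = 0, i.e. y'(12) = 0.
Compute y'(x) = −10 x + C1, so y'(12) = −120 + C1 = 0 ⇒ C1 = 120.
Therefore the extremal is
    y(x) = −5 x^2 + 120 x − 4.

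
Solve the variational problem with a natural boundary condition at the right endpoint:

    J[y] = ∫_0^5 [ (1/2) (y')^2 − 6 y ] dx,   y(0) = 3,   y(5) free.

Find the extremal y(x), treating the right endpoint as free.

The Lagrangian L = (1/2) (y')^2 − 6 y gives
    ∂L/∂y = −6,   ∂L/∂y' = y'.
Euler-Lagrange: d/dx(y') − (−6) = 0, i.e. y'' + 6 = 0, so
    y(x) = −(6/2) x^2 + C1 x + C2.
Fixed left endpoint y(0) = 3 ⇒ C2 = 3.
The right endpoint x = 5 is free, so the natural (transversality) condition is ∂L/∂y' |_{x=5} = 0, i.e. y'(5) = 0.
Compute y'(x) = −6 x + C1, so y'(5) = −30 + C1 = 0 ⇒ C1 = 30.
Therefore the extremal is
    y(x) = −3 x^2 + 30 x + 3.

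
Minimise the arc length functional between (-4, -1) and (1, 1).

Arc-length functional: J[y] = ∫ sqrt(1 + (y')^2) dx.
Lagrangian L = sqrt(1 + (y')^2) has no explicit y dependence, so ∂L/∂y = 0 and the Euler-Lagrange equation gives
    d/dx( y' / sqrt(1 + (y')^2) ) = 0  ⇒  y' / sqrt(1 + (y')^2) = const.
Hence y' is constant, so y(x) is affine.
Fitting the endpoints (-4, -1) and (1, 1):
    slope m = (1 − (-1)) / (1 − (-4)) = 2/5,
    intercept c = (-1) − m·(-4) = 3/5.
Extremal: y(x) = (2/5) x + 3/5.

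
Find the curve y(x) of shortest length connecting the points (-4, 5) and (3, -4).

Arc-length functional: J[y] = ∫ sqrt(1 + (y')^2) dx.
Lagrangian L = sqrt(1 + (y')^2) has no explicit y dependence, so ∂L/∂y = 0 and the Euler-Lagrange equation gives
    d/dx( y' / sqrt(1 + (y')^2) ) = 0  ⇒  y' / sqrt(1 + (y')^2) = const.
Hence y' is constant, so y(x) is affine.
Fitting the endpoints (-4, 5) and (3, -4):
    slope m = ((-4) − 5) / (3 − (-4)) = -9/7,
    intercept c = 5 − m·(-4) = -1/7.
Extremal: y(x) = (-9/7) x - 1/7.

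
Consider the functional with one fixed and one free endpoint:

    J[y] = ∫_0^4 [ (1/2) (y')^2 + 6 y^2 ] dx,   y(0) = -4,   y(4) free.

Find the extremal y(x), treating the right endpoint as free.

The Lagrangian L = (1/2) (y')^2 + 6 y^2 gives
    ∂L/∂y = 12 y,   ∂L/∂y' = y'.
Euler-Lagrange: y'' − 12 y = 0.
With k = sqrt(12), the general solution is
    y(x) = A cosh(sqrt(12) x) + B sinh(sqrt(12) x).
Fixed left endpoint y(0) = -4 ⇒ A = -4.
The right endpoint x = 4 is free, so the natural (transversality) condition is ∂L/∂y' |_{x=4} = 0, i.e. y'(4) = 0.
Compute y'(x) = A k sinh(k x) + B k cosh(k x), so
    y'(4) = A k sinh(k·4) + B k cosh(k·4) = 0
    ⇒ B = −A tanh(k·4) = 4 tanh(sqrt(12)·4).
Therefore the extremal is
    y(x) = −4 cosh(sqrt(12) x) + 4 tanh(sqrt(12)·4) sinh(sqrt(12) x).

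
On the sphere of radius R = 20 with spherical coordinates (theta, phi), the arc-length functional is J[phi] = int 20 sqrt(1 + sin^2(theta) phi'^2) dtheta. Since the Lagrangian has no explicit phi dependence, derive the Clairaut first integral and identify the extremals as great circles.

On the sphere of radius R = 20 with spherical coordinates (θ, φ), the induced metric is
    ds^2 = 400(dθ^2 + sin^2(θ) dφ^2).
Parameterise by θ; the arc-length functional is
    J[φ] = ∫ 20 sqrt(1 + sin^2(θ) (dφ/dθ)^2) dθ,
so L = 20 sqrt(1 + sin^2(θ) φ'^2). Compute
    ∂L/∂φ = 0  (L has no explicit φ dependence),
    ∂L/∂φ' = 20 sin^2(θ) φ' / sqrt(1 + sin^2(θ) φ'^2).
Since ∂L/∂φ = 0, the Euler-Lagrange equation
    d/dθ(∂L/∂φ') − ∂L/∂φ = 0
reduces to d/dθ(∂L/∂φ') = 0, i.e. the momentum conjugate to φ is conserved:
    20 sin^2(θ) φ' / sqrt(1 + sin^2(θ) φ'^2) = C.
The overall factor of 20 is constant, so dividing through gives Clairaut's relation sin^2(θ) φ' / sqrt(1 + sin^2(θ) φ'^2) = C' (with C' = C/20). Solving for φ' and integrating gives the great-circle family
    cot(θ) = A cos(φ − φ_0),
i.e. the intersection of the sphere with a plane through the origin. The two constants A and φ_0 (equivalently C and one phase) are fixed by the two endpoint conditions.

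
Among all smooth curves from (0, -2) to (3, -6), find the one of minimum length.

Arc-length functional: J[y] = ∫ sqrt(1 + (y')^2) dx.
Lagrangian L = sqrt(1 + (y')^2) has no explicit y dependence, so ∂L/∂y = 0 and the Euler-Lagrange equation gives
    d/dx( y' / sqrt(1 + (y')^2) ) = 0  ⇒  y' / sqrt(1 + (y')^2) = const.
Hence y' is constant, so y(x) is affine.
Fitting the endpoints (0, -2) and (3, -6):
    slope m = ((-6) − (-2)) / (3 − 0) = -4/3,
    intercept c = (-2) − m·0 = -2.
Extremal: y(x) = (-4/3) x - 2.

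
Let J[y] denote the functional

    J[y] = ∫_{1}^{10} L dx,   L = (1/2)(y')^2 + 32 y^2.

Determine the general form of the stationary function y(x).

The Lagrangian is L = (1/2)(y')^2 + 32 y^2.
∂L/∂y = 64y.
∂L/∂y' = y'.
The Euler-Lagrange equation d/dx(∂L/∂y') − ∂L/∂y = 0 becomes:
    y'' - 64 y = 0
General solution: y(x) = A e^(8x) + B e^(-8x), where A and B are arbitrary constants fixed by the endpoint conditions.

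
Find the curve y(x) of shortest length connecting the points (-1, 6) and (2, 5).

Arc-length functional: J[y] = ∫ sqrt(1 + (y')^2) dx.
Lagrangian L = sqrt(1 + (y')^2) has no explicit y dependence, so ∂L/∂y = 0 and the Euler-Lagrange equation gives
    d/dx( y' / sqrt(1 + (y')^2) ) = 0  ⇒  y' / sqrt(1 + (y')^2) = const.
Hence y' is constant, so y(x) is affine.
Fitting the endpoints (-1, 6) and (2, 5):
    slope m = (5 − 6) / (2 − (-1)) = -1/3,
    intercept c = 6 − m·(-1) = 17/3.
Extremal: y(x) = (-1/3) x + 17/3.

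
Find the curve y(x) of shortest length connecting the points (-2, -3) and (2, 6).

Arc-length functional: J[y] = ∫ sqrt(1 + (y')^2) dx.
Lagrangian L = sqrt(1 + (y')^2) has no explicit y dependence, so ∂L/∂y = 0 and the Euler-Lagrange equation gives
    d/dx( y' / sqrt(1 + (y')^2) ) = 0  ⇒  y' / sqrt(1 + (y')^2) = const.
Hence y' is constant, so y(x) is affine.
Fitting the endpoints (-2, -3) and (2, 6):
    slope m = (6 − (-3)) / (2 − (-2)) = 9/4,
    intercept c = (-3) − m·(-2) = 3/2.
Extremal: y(x) = (9/4) x + 3/2.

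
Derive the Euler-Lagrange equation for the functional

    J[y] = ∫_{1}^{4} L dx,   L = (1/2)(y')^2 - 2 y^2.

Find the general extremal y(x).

The Lagrangian is L = (1/2)(y')^2 - 2 y^2.
∂L/∂y = -4y.
∂L/∂y' = y'.
The Euler-Lagrange equation d/dx(∂L/∂y') − ∂L/∂y = 0 becomes:
    y'' + 4 y = 0
General solution: y(x) = A sin(2x) + B cos(2x), where A and B are arbitrary constants fixed by the endpoint conditions.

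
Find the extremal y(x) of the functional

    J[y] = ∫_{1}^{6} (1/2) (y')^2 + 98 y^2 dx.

The Lagrangian is L = (1/2) (y')^2 + 98 y^2.
Compute ∂L/∂y = 196y, ∂L/∂y' = y'.
The Euler-Lagrange equation d/dx(∂L/∂y') − ∂L/∂y = 0 reduces to
    y'' − 196 y = 0.
Its general solution is
    y(x) = A e^(14x) + B e^(−14x),
with A, B fixed by the endpoint conditions.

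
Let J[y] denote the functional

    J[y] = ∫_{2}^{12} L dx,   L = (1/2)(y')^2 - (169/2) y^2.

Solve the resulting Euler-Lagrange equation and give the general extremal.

The Lagrangian is L = (1/2)(y')^2 - (169/2) y^2.
∂L/∂y = -169y.
∂L/∂y' = y'.
The Euler-Lagrange equation d/dx(∂L/∂y') − ∂L/∂y = 0 becomes:
    y'' + 169 y = 0
General solution: y(x) = A sin(13x) + B cos(13x), where A and B are arbitrary constants fixed by the endpoint conditions.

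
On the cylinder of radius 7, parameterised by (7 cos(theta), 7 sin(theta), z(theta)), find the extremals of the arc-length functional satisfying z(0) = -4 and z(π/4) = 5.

Parameterise the cylinder of radius R = 7 as
    r(θ) = (7 cos θ, 7 sin θ, z(θ)).
The arc-length element is
    ds = sqrt(49 + (dz/dθ)^2) dθ,
so the Lagrangian is L = sqrt(49 + z'^2).
L depends on z' only, not on z or θ, so ∂L/∂z = 0 and
    ∂L/∂z' = z' / sqrt(49 + z'^2).
The Euler-Lagrange equation gives
    d/dθ( z' / sqrt(49 + z'^2) ) = 0,
so z' is constant. Integrating once:
    z(θ) = a θ + b,
a helix on the cylinder (a straight line when the cylinder is unrolled). The constants a, b are determined by the endpoint conditions.
With endpoint conditions z(0) = -4 and z(π/4) = 5: from z(0) = b we get b = -4, and a·π/4 + -4 = 5 gives a = 36/π, so
    z(θ) = (36/π) θ − 4.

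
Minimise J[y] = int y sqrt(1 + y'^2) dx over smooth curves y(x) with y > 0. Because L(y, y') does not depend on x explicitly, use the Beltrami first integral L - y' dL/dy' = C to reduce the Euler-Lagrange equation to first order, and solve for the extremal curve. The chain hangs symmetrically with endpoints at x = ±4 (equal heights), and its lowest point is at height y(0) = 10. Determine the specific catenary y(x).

The Lagrangian L(y, y') = y sqrt(1 + y'^2) has no explicit x dependence, so the Beltrami identity applies:
    L − y' ∂L/∂y' = C.
Compute ∂L/∂y' = y · y' / sqrt(1 + y'^2). Then
    L − y' ∂L/∂y'
    = y sqrt(1 + y'^2) − y · y'^2 / sqrt(1 + y'^2)
    = y (1 + y'^2 − y'^2) / sqrt(1 + y'^2)
    = y / sqrt(1 + y'^2) = C.
Squaring gives y^2 = C^2 (1 + y'^2), i.e.
    y'^2 = y^2 / C^2 − 1.
Separating variables,
    dy / sqrt(y^2 − C^2) = dx / C,
and integrating gives arccosh(y / C) = (x − a)/C, so
    y(x) = C cosh((x − a)/C),
the catenary. The constants C and a are fixed by the two endpoint conditions (and, for the hanging-chain problem, the length constraint selects C).
Now fit the given data. The endpoints x = ±4 are symmetric at equal height, so the catenary is even about its minimum: a = 0 and y(x) = C cosh(x/C). The lowest point is y(0) = C cosh(0) = C, and we are told y(0) = 10, so C = 10. Therefore
    y(x) = 10 cosh(x/10),
and at the endpoints
    y(±4) = 10 cosh(4/10).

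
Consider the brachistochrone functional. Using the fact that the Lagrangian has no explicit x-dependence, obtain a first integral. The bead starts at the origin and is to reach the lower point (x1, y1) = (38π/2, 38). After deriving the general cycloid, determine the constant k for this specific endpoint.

The Lagrangian L = sqrt((1 + y'^2) / y) has no explicit x dependence, so the Beltrami identity applies:
    L − y' ∂L/∂y' = C.
Compute ∂L/∂y' = y' / sqrt(y (1 + y'^2)).
Substitute:
    sqrt((1 + y'^2)/y) − y'·y' / sqrt(y (1 + y'^2))
    = (1 + y'^2) / sqrt(y (1 + y'^2)) − y'^2 / sqrt(y (1 + y'^2))
    = 1 / sqrt(y (1 + y'^2)) = C.
Squaring and rearranging gives the first integral
    y (1 + y'^2) = 1/C^2 =: k   (constant).
Solving this first-order ODE by the substitution
    y = (k/2)(1 − cos θ)
yields the cycloid parameterisation
    x(θ) = (k/2)(θ − sin θ),   y(θ) = (k/2)(1 − cos θ).
The constant k is fixed by the endpoint condition.
Now fit the given lower endpoint (x1, y1) = (38π/2, 38). At the bottom of the first arch (θ = π), the parametric equations give
    y(π) = (k/2)(1 − cos π) = k,
    x(π) = (k/2)(π − sin π) = kπ/2.
Matching y(π) = 38 gives k = 38, consistent with x(π) = 38π/2. Therefore the specific cycloid is
    x(θ) = (38/2)(θ − sin θ),   y(θ) = (38/2)(1 − cos θ).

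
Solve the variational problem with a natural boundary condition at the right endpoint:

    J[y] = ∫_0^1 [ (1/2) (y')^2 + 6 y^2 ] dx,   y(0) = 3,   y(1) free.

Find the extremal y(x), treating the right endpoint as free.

The Lagrangian L = (1/2) (y')^2 + 6 y^2 gives
    ∂L/∂y = 12 y,   ∂L/∂y' = y'.
Euler-Lagrange: y'' − 12 y = 0.
With k = sqrt(12), the general solution is
    y(x) = A cosh(sqrt(12) x) + B sinh(sqrt(12) x).
Fixed left endpoint y(0) = 3 ⇒ A = 3.
The right endpoint x = 1 is free, so the natural (transversality) condition is ∂L/∂y' |_{x=1} = 0, i.e. y'(1) = 0.
Compute y'(x) = A k sinh(k x) + B k cosh(k x), so
    y'(1) = A k sinh(k·1) + B k cosh(k·1) = 0
    ⇒ B = −A tanh(k·1) = − 3 tanh(sqrt(12)·1).
Therefore the extremal is
    y(x) = 3 cosh(sqrt(12) x) − 3 tanh(sqrt(12)·1) sinh(sqrt(12) x).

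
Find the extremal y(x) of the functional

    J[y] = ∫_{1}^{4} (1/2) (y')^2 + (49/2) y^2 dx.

The Lagrangian is L = (1/2) (y')^2 + (49/2) y^2.
Compute ∂L/∂y = 49y, ∂L/∂y' = y'.
The Euler-Lagrange equation d/dx(∂L/∂y') − ∂L/∂y = 0 reduces to
    y'' − 49 y = 0.
Its general solution is
    y(x) = A e^(7x) + B e^(−7x),
with A, B fixed by the endpoint conditions.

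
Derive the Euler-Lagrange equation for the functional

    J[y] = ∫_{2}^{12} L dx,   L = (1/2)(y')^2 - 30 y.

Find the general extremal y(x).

The Lagrangian is L = (1/2)(y')^2 - 30 y.
∂L/∂y = -30.
∂L/∂y' = y'.
The Euler-Lagrange equation d/dx(∂L/∂y') − ∂L/∂y = 0 becomes:
    y'' + 30 = 0
General solution: y(x) = -15 x^2 + A x + B, where A and B are arbitrary constants fixed by the endpoint conditions.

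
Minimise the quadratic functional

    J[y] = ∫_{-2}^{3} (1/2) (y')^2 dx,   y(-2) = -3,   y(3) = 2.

The Lagrangian is L = (1/2) (y')^2.
Compute ∂L/∂y = 0, ∂L/∂y' = y'.
The Euler-Lagrange equation d/dx(∂L/∂y') − ∂L/∂y = 0 reduces to
    y'' = 0.
Its general solution is
    y(x) = A x + B,
with A, B fixed by the endpoint conditions.
Applying the endpoint conditions y(-2) = -3 and y(3) = 2: solve A·-2 + B = -3 and A·3 + B = 2. Subtracting gives A(3 − -2) = 2 − -3, so A = 1, and B = -3 − A·-2 = -1. Therefore
    y(x) = x - 1.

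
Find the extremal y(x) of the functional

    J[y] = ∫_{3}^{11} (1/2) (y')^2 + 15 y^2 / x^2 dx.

The Lagrangian is L = (1/2) (y')^2 + 15 y^2 / x^2.
Compute ∂L/∂y = 30y/x^2, ∂L/∂y' = y'.
The Euler-Lagrange equation d/dx(∂L/∂y') − ∂L/∂y = 0 reduces to
    y'' − 30/x^2 · y = 0  (x > 0).
Its general solution is
    y(x) = A x^6 + B x^(-5),
with A, B fixed by the endpoint conditions.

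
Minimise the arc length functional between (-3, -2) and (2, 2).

Arc-length functional: J[y] = ∫ sqrt(1 + (y')^2) dx.
Lagrangian L = sqrt(1 + (y')^2) has no explicit y dependence, so ∂L/∂y = 0 and the Euler-Lagrange equation gives
    d/dx( y' / sqrt(1 + (y')^2) ) = 0  ⇒  y' / sqrt(1 + (y')^2) = const.
Hence y' is constant, so y(x) is affine.
Fitting the endpoints (-3, -2) and (2, 2):
    slope m = (2 − (-2)) / (2 − (-3)) = 4/5,
    intercept c = (-2) − m·(-3) = 2/5.
Extremal: y(x) = (4/5) x + 2/5.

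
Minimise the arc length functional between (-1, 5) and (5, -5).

Arc-length functional: J[y] = ∫ sqrt(1 + (y')^2) dx.
Lagrangian L = sqrt(1 + (y')^2) has no explicit y dependence, so ∂L/∂y = 0 and the Euler-Lagrange equation gives
    d/dx( y' / sqrt(1 + (y')^2) ) = 0  ⇒  y' / sqrt(1 + (y')^2) = const.
Hence y' is constant, so y(x) is affine.
Fitting the endpoints (-1, 5) and (5, -5):
    slope m = ((-5) − 5) / (5 − (-1)) = -5/3,
    intercept c = 5 − m·(-1) = 10/3.
Extremal: y(x) = (-5/3) x + 10/3.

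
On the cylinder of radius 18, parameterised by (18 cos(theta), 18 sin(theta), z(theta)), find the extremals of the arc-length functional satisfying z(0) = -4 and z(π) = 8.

Parameterise the cylinder of radius R = 18 as
    r(θ) = (18 cos θ, 18 sin θ, z(θ)).
The arc-length element is
    ds = sqrt(324 + (dz/dθ)^2) dθ,
so the Lagrangian is L = sqrt(324 + z'^2).
L depends on z' only, not on z or θ, so ∂L/∂z = 0 and
    ∂L/∂z' = z' / sqrt(324 + z'^2).
The Euler-Lagrange equation gives
    d/dθ( z' / sqrt(324 + z'^2) ) = 0,
so z' is constant. Integrating once:
    z(θ) = a θ + b,
a helix on the cylinder (a straight line when the cylinder is unrolled). The constants a, b are determined by the endpoint conditions.
With endpoint conditions z(0) = -4 and z(π) = 8: from z(0) = b we get b = -4, and a·π + -4 = 8 gives a = 12/π, so
    z(θ) = (12/π) θ − 4.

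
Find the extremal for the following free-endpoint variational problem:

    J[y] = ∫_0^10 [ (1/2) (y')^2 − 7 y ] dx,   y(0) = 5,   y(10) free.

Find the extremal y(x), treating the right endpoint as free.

The Lagrangian L = (1/2) (y')^2 − 7 y gives
    ∂L/∂y = −7,   ∂L/∂y' = y'.
Euler-Lagrange: d/dx(y') − (−7) = 0, i.e. y'' + 7 = 0, so
    y(x) = −(7/2) x^2 + C1 x + C2.
Fixed left endpoint y(0) = 5 ⇒ C2 = 5.
The right endpoint x = 10 is free, so the natural (transversality) condition is ∂L/∂y' |_{x=10} = 0, i.e. y'(10) = 0.
Compute y'(x) = −7 x + C1, so y'(10) = −70 + C1 = 0 ⇒ C1 = 70.
Therefore the extremal is
    y(x) = −(7/2) x^2 + 70 x + 5.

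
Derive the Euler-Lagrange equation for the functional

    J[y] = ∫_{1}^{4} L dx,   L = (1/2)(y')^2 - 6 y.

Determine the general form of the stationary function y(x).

The Lagrangian is L = (1/2)(y')^2 - 6 y.
∂L/∂y = -6.
∂L/∂y' = y'.
The Euler-Lagrange equation d/dx(∂L/∂y') − ∂L/∂y = 0 becomes:
    y'' + 6 = 0
General solution: y(x) = -3 x^2 + A x + B, where A and B are arbitrary constants fixed by the endpoint conditions.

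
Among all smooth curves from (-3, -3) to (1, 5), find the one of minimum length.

Arc-length functional: J[y] = ∫ sqrt(1 + (y')^2) dx.
Lagrangian L = sqrt(1 + (y')^2) has no explicit y dependence, so ∂L/∂y = 0 and the Euler-Lagrange equation gives
    d/dx( y' / sqrt(1 + (y')^2) ) = 0  ⇒  y' / sqrt(1 + (y')^2) = const.
Hence y' is constant, so y(x) is affine.
Fitting the endpoints (-3, -3) and (1, 5):
    slope m = (5 − (-3)) / (1 − (-3)) = 2,
    intercept c = (-3) − m·(-3) = 3.
Extremal: y(x) = 2 x + 3.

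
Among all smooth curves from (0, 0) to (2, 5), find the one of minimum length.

Arc-length functional: J[y] = ∫ sqrt(1 + (y')^2) dx.
Lagrangian L = sqrt(1 + (y')^2) has no explicit y dependence, so ∂L/∂y = 0 and the Euler-Lagrange equation gives
    d/dx( y' / sqrt(1 + (y')^2) ) = 0  ⇒  y' / sqrt(1 + (y')^2) = const.
Hence y' is constant, so y(x) is affine.
Fitting the endpoints (0, 0) and (2, 5):
    slope m = (5 − 0) / (2 − 0) = 5/2,
    intercept c = 0 − m·0 = 0.
Extremal: y(x) = (5/2) x.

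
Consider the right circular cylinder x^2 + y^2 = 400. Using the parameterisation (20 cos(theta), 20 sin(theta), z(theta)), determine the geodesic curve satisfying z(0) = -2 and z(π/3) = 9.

Parameterise the cylinder of radius R = 20 as
    r(θ) = (20 cos θ, 20 sin θ, z(θ)).
The arc-length element is
    ds = sqrt(400 + (dz/dθ)^2) dθ,
so the Lagrangian is L = sqrt(400 + z'^2).
L depends on z' only, not on z or θ, so ∂L/∂z = 0 and
    ∂L/∂z' = z' / sqrt(400 + z'^2).
The Euler-Lagrange equation gives
    d/dθ( z' / sqrt(400 + z'^2) ) = 0,
so z' is constant. Integrating once:
    z(θ) = a θ + b,
a helix on the cylinder (a straight line when the cylinder is unrolled). The constants a, b are determined by the endpoint conditions.
With endpoint conditions z(0) = -2 and z(π/3) = 9: from z(0) = b we get b = -2, and a·π/3 + -2 = 9 gives a = 33/π, so
    z(θ) = (33/π) θ − 2.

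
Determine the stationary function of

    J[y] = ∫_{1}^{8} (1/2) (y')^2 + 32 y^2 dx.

The Lagrangian is L = (1/2) (y')^2 + 32 y^2.
Compute ∂L/∂y = 64y, ∂L/∂y' = y'.
The Euler-Lagrange equation d/dx(∂L/∂y') − ∂L/∂y = 0 reduces to
    y'' − 64 y = 0.
Its general solution is
    y(x) = A e^(8x) + B e^(−8x),
with A, B fixed by the endpoint conditions.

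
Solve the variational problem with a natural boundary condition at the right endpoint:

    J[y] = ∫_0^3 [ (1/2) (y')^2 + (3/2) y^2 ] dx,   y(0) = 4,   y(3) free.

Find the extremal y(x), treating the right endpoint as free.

The Lagrangian L = (1/2) (y')^2 + (3/2) y^2 gives
    ∂L/∂y = 3 y,   ∂L/∂y' = y'.
Euler-Lagrange: y'' − 3 y = 0.
With k = sqrt(3), the general solution is
    y(x) = A cosh(sqrt(3) x) + B sinh(sqrt(3) x).
Fixed left endpoint y(0) = 4 ⇒ A = 4.
The right endpoint x = 3 is free, so the natural (transversality) condition is ∂L/∂y' |_{x=3} = 0, i.e. y'(3) = 0.
Compute y'(x) = A k sinh(k x) + B k cosh(k x), so
    y'(3) = A k sinh(k·3) + B k cosh(k·3) = 0
    ⇒ B = −A tanh(k·3) = − 4 tanh(sqrt(3)·3).
Therefore the extremal is
    y(x) = 4 cosh(sqrt(3) x) − 4 tanh(sqrt(3)·3) sinh(sqrt(3) x).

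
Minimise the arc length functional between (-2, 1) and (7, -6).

Arc-length functional: J[y] = ∫ sqrt(1 + (y')^2) dx.
Lagrangian L = sqrt(1 + (y')^2) has no explicit y dependence, so ∂L/∂y = 0 and the Euler-Lagrange equation gives
    d/dx( y' / sqrt(1 + (y')^2) ) = 0  ⇒  y' / sqrt(1 + (y')^2) = const.
Hence y' is constant, so y(x) is affine.
Fitting the endpoints (-2, 1) and (7, -6):
    slope m = ((-6) − 1) / (7 − (-2)) = -7/9,
    intercept c = 1 − m·(-2) = -5/9.
Extremal: y(x) = (-7/9) x - 5/9.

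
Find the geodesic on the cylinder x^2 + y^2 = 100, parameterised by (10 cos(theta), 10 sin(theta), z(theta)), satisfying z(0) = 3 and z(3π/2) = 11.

Parameterise the cylinder of radius R = 10 as
    r(θ) = (10 cos θ, 10 sin θ, z(θ)).
The arc-length element is
    ds = sqrt(100 + (dz/dθ)^2) dθ,
so the Lagrangian is L = sqrt(100 + z'^2).
L depends on z' only, not on z or θ, so ∂L/∂z = 0 and
    ∂L/∂z' = z' / sqrt(100 + z'^2).
The Euler-Lagrange equation gives
    d/dθ( z' / sqrt(100 + z'^2) ) = 0,
so z' is constant. Integrating once:
    z(θ) = a θ + b,
a helix on the cylinder (a straight line when the cylinder is unrolled). The constants a, b are determined by the endpoint conditions.
With endpoint conditions z(0) = 3 and z(3π/2) = 11: from z(0) = b we get b = 3, and a·3π/2 + 3 = 11 gives a = 16/(3π), so
    z(θ) = (16/(3π)) θ + 3.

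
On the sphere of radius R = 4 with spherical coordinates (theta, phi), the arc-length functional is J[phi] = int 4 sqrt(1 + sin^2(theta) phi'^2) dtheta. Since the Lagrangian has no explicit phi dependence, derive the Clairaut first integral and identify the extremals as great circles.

On the sphere of radius R = 4 with spherical coordinates (θ, φ), the induced metric is
    ds^2 = 16(dθ^2 + sin^2(θ) dφ^2).
Parameterise by θ; the arc-length functional is
    J[φ] = ∫ 4 sqrt(1 + sin^2(θ) (dφ/dθ)^2) dθ,
so L = 4 sqrt(1 + sin^2(θ) φ'^2). Compute
    ∂L/∂φ = 0  (L has no explicit φ dependence),
    ∂L/∂φ' = 4 sin^2(θ) φ' / sqrt(1 + sin^2(θ) φ'^2).
Since ∂L/∂φ = 0, the Euler-Lagrange equation
    d/dθ(∂L/∂φ') − ∂L/∂φ = 0
reduces to d/dθ(∂L/∂φ') = 0, i.e. the momentum conjugate to φ is conserved:
    4 sin^2(θ) φ' / sqrt(1 + sin^2(θ) φ'^2) = C.
The overall factor of 4 is constant, so dividing through gives Clairaut's relation sin^2(θ) φ' / sqrt(1 + sin^2(θ) φ'^2) = C' (with C' = C/4). Solving for φ' and integrating gives the great-circle family
    cot(θ) = A cos(φ − φ_0),
i.e. the intersection of the sphere with a plane through the origin. The two constants A and φ_0 (equivalently C and one phase) are fixed by the two endpoint conditions.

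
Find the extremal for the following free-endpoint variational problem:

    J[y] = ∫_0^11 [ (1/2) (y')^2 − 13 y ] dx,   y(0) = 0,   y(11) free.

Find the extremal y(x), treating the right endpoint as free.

The Lagrangian L = (1/2) (y')^2 − 13 y gives
    ∂L/∂y = −13,   ∂L/∂y' = y'.
Euler-Lagrange: d/dx(y') − (−13) = 0, i.e. y'' + 13 = 0, so
    y(x) = −(13/2) x^2 + C1 x + C2.
Fixed left endpoint y(0) = 0 ⇒ C2 = 0.
The right endpoint x = 11 is free, so the natural (transversality) condition is ∂L/∂y' |_{x=11} = 0, i.e. y'(11) = 0.
Compute y'(x) = −13 x + C1, so y'(11) = −143 + C1 = 0 ⇒ C1 = 143.
Therefore the extremal is
    y(x) = −(13/2) x^2 + 143 x.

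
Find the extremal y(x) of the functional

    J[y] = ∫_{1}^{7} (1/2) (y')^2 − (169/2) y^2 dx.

The Lagrangian is L = (1/2) (y')^2 − (169/2) y^2.
Compute ∂L/∂y = -169y, ∂L/∂y' = y'.
The Euler-Lagrange equation d/dx(∂L/∂y') − ∂L/∂y = 0 reduces to
    y'' + 169 y = 0.
Its general solution is
    y(x) = A sin(13x) + B cos(13x),
with A, B fixed by the endpoint conditions.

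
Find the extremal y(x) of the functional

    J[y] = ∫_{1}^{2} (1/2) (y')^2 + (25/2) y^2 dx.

The Lagrangian is L = (1/2) (y')^2 + (25/2) y^2.
Compute ∂L/∂y = 25y, ∂L/∂y' = y'.
The Euler-Lagrange equation d/dx(∂L/∂y') − ∂L/∂y = 0 reduces to
    y'' − 25 y = 0.
Its general solution is
    y(x) = A e^(5x) + B e^(−5x),
with A, B fixed by the endpoint conditions.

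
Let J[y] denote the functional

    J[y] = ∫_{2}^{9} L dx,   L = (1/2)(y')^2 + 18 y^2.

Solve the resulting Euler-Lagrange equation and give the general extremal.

The Lagrangian is L = (1/2)(y')^2 + 18 y^2.
∂L/∂y = 36y.
∂L/∂y' = y'.
The Euler-Lagrange equation d/dx(∂L/∂y') − ∂L/∂y = 0 becomes:
    y'' - 36 y = 0
General solution: y(x) = A e^(6x) + B e^(-6x), where A and B are arbitrary constants fixed by the endpoint conditions.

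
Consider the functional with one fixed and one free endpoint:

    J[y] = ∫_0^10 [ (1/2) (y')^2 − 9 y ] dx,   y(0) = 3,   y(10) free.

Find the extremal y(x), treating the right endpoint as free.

The Lagrangian L = (1/2) (y')^2 − 9 y gives
    ∂L/∂y = −9,   ∂L/∂y' = y'.
Euler-Lagrange: d/dx(y') − (−9) = 0, i.e. y'' + 9 = 0, so
    y(x) = −(9/2) x^2 + C1 x + C2.
Fixed left endpoint y(0) = 3 ⇒ C2 = 3.
The right endpoint x = 10 is free, so the natural (transversality) condition is ∂L/∂y' |_{x=10} = 0, i.e. y'(10) = 0.
Compute y'(x) = −9 x + C1, so y'(10) = −90 + C1 = 0 ⇒ C1 = 90.
Therefore the extremal is
    y(x) = −(9/2) x^2 + 90 x + 3.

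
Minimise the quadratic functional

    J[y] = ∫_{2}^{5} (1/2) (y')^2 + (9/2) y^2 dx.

The Lagrangian is L = (1/2) (y')^2 + (9/2) y^2.
Compute ∂L/∂y = 9y, ∂L/∂y' = y'.
The Euler-Lagrange equation d/dx(∂L/∂y') − ∂L/∂y = 0 reduces to
    y'' − 9 y = 0.
Its general solution is
    y(x) = A e^(3x) + B e^(−3x),
with A, B fixed by the endpoint conditions.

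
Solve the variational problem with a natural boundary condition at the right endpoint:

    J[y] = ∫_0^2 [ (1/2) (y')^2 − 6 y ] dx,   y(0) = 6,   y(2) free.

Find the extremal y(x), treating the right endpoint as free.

The Lagrangian L = (1/2) (y')^2 − 6 y gives
    ∂L/∂y = −6,   ∂L/∂y' = y'.
Euler-Lagrange: d/dx(y') − (−6) = 0, i.e. y'' + 6 = 0, so
    y(x) = −(6/2) x^2 + C1 x + C2.
Fixed left endpoint y(0) = 6 ⇒ C2 = 6.
The right endpoint x = 2 is free, so the natural (transversality) condition is ∂L/∂y' |_{x=2} = 0, i.e. y'(2) = 0.
Compute y'(x) = −6 x + C1, so y'(2) = −12 + C1 = 0 ⇒ C1 = 12.
Therefore the extremal is
    y(x) = −3 x^2 + 12 x + 6.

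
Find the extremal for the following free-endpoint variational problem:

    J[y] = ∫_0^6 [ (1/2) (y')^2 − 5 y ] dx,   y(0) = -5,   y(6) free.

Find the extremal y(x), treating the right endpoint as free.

The Lagrangian L = (1/2) (y')^2 − 5 y gives
    ∂L/∂y = −5,   ∂L/∂y' = y'.
Euler-Lagrange: d/dx(y') − (−5) = 0, i.e. y'' + 5 = 0, so
    y(x) = −(5/2) x^2 + C1 x + C2.
Fixed left endpoint y(0) = -5 ⇒ C2 = -5.
The right endpoint x = 6 is free, so the natural (transversality) condition is ∂L/∂y' |_{x=6} = 0, i.e. y'(6) = 0.
Compute y'(x) = −5 x + C1, so y'(6) = −30 + C1 = 0 ⇒ C1 = 30.
Therefore the extremal is
    y(x) = −(5/2) x^2 + 30 x − 5.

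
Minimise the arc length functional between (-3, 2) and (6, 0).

Arc-length functional: J[y] = ∫ sqrt(1 + (y')^2) dx.
Lagrangian L = sqrt(1 + (y')^2) has no explicit y dependence, so ∂L/∂y = 0 and the Euler-Lagrange equation gives
    d/dx( y' / sqrt(1 + (y')^2) ) = 0  ⇒  y' / sqrt(1 + (y')^2) = const.
Hence y' is constant, so y(x) is affine.
Fitting the endpoints (-3, 2) and (6, 0):
    slope m = (0 − 2) / (6 − (-3)) = -2/9,
    intercept c = 2 − m·(-3) = 4/3.
Extremal: y(x) = (-2/9) x + 4/3.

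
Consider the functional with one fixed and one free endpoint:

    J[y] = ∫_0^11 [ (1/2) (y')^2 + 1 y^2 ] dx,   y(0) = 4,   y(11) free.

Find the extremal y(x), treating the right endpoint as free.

The Lagrangian L = (1/2) (y')^2 + 1 y^2 gives
    ∂L/∂y = 2 y,   ∂L/∂y' = y'.
Euler-Lagrange: y'' − 2 y = 0.
With k = sqrt(2), the general solution is
    y(x) = A cosh(sqrt(2) x) + B sinh(sqrt(2) x).
Fixed left endpoint y(0) = 4 ⇒ A = 4.
The right endpoint x = 11 is free, so the natural (transversality) condition is ∂L/∂y' |_{x=11} = 0, i.e. y'(11) = 0.
Compute y'(x) = A k sinh(k x) + B k cosh(k x), so
    y'(11) = A k sinh(k·11) + B k cosh(k·11) = 0
    ⇒ B = −A tanh(k·11) = − 4 tanh(sqrt(2)·11).
Therefore the extremal is
    y(x) = 4 cosh(sqrt(2) x) − 4 tanh(sqrt(2)·11) sinh(sqrt(2) x).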